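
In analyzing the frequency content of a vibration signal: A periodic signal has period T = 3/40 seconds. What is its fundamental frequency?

The fundamental frequency is the reciprocal of the period.
f = 1/T = 1/(3/40) = 40/3 Hz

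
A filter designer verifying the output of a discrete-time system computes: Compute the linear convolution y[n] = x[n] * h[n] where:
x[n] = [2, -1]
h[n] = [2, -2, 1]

y[n] = sum_k x[k]*h[n-k]. Output length = len(x) + len(h) - 1 = 2 + 3 - 1 = 4.
y[0] = 2*2 = 4
y[1] = -1*2 + 2*-2 = -6
y[2] = -1*-2 + 2*1 = 4
y[3] = -1*1 = -1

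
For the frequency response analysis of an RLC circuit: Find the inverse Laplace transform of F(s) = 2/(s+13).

Standard pair: k/(s+a) <-> k*e^(-at)*u(t)
With k=2, a=13: f(t) = 2*e^(-13t)*u(t)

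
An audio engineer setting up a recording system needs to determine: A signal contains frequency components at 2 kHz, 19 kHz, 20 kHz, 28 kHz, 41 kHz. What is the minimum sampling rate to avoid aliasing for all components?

The highest frequency component is f_max = 41 kHz.
Nyquist rate = 2 * f_max = 2 * 41 kHz = 82 kHz.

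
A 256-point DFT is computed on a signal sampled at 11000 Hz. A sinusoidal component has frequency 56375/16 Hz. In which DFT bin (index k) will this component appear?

DFT frequency resolution = f_s/N = 11000/256 = 1375/32 Hz
Bin index k = f_signal / resolution = 56375/16 / 1375/32 = 82
The signal frequency 56375/16 Hz falls in DFT bin k = 82.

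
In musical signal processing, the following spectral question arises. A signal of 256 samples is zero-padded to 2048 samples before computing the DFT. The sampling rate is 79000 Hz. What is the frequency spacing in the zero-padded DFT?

Original DFT: N = 256, resolution = f_s/N = 79000/256 = 9875/32 Hz
Zero-padded DFT: N = 2048, resolution = f_s/N = 79000/2048 = 9875/256 Hz
Zero-padding interpolates the spectrum (finer frequency grid)
but does NOT improve the true spectral resolution (ability to resolve close frequencies).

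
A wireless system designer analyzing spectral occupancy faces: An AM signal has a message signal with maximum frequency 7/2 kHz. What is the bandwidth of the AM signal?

In AM (double-sideband), the bandwidth is twice the message frequency.
BW = 2 * f_m = 2 * 7/2 kHz = 7 kHz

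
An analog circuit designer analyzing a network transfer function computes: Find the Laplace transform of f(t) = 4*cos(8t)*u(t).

Standard pair: cos(wt)*u(t) <-> s/(s^2+w^2)
With w = 8: L{4*cos(8t)*u(t)} = 4s/(s^2+64)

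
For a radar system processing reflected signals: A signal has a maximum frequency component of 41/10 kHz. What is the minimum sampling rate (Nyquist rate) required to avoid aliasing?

By the Nyquist-Shannon sampling theorem,
the minimum sampling rate (Nyquist rate) must be at least 2 * f_max.
Nyquist rate = 2 * 41/10 kHz = 41/5 kHz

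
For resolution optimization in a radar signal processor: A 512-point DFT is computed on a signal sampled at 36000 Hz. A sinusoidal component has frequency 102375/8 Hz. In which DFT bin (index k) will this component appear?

DFT frequency resolution = f_s/N = 36000/512 = 1125/16 Hz
Bin index k = f_signal / resolution = 102375/8 / 1125/16 = 182
The signal frequency 102375/8 Hz falls in DFT bin k = 182.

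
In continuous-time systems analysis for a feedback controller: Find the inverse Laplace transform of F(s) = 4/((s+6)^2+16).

Standard pair: w/((s+a)^2+w^2) <-> e^(-at)*sin(wt)*u(t)
With a=6, w=4: f(t) = e^(-6t)*sin(4t)*u(t)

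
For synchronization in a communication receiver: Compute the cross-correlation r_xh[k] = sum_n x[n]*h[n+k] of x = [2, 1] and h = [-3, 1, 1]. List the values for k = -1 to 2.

Both sequences indexed from 0 and zero outside their support.
Lags with overlap: k = -1 to 2.
  r_xh[-1] = x[1]*h[0] = -3
  r_xh[0] = x[0]*h[0] + x[1]*h[1] = -5
  r_xh[1] = x[0]*h[1] + x[1]*h[2] = 3
  r_xh[2] = x[0]*h[2] = 2
r_xh = [-3, -5, 3, 2] (for k = -1, ..., 2)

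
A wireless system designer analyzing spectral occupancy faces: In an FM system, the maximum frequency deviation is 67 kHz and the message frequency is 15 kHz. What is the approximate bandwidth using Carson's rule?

Carson's rule: BW = 2*(delta_f + f_m)
= 2*(67 + 15) kHz = 164 kHz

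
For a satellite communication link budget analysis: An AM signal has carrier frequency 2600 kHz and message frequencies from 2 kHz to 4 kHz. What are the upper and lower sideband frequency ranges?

Upper sideband (USB) = fc + [fm_low, fm_high] = 2600 + [2, 4] = [2602, 2604] kHz
Lower sideband (LSB) = fc - [fm_high, fm_low] = 2600 - [4, 2] = [2596, 2598] kHz
Total occupied spectrum: 2596 kHz to 2604 kHz (plus carrier at 2600 kHz)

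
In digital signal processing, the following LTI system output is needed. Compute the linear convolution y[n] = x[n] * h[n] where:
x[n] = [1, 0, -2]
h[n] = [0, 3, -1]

y[n] = sum_k x[k]*h[n-k]. Output length = len(x) + len(h) - 1 = 3 + 3 - 1 = 5.
y[0] = 1*0 = 0
y[1] = 0*0 + 1*3 = 3
y[2] = -2*0 + 0*3 + 1*-1 = -1
y[3] = -2*3 + 0*-1 = -6
y[4] = -2*-1 = 2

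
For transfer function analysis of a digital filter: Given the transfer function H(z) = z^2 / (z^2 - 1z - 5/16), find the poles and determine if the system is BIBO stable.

Poles are roots of the denominator: z^2 - 1z - 5/16 = 0.
Quadratic formula: z = [-(-1) +/- sqrt((-1)^2 - 4*(-5/16))] / 2
Discriminant = 1 + 5/4 = 9/4; sqrt = 3/2.
z = (1 +/- 3/2) / 2 => z = 5/4 or z = -1/4.
|p1| = 5/4, |p2| = 1/4.
For BIBO stability, all poles must lie inside the unit circle (|p| < 1).
System is UNSTABLE since at least one |p| >= 1.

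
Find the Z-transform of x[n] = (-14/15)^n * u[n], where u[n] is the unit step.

The Z-transform of a^n * u[n] is z/(z-a) for |z| > |a|.
Here a = -14/15, so X(z) = z/(z - (-14/15)) = 15z/(15z + 14)
ROC: |z| > 14/15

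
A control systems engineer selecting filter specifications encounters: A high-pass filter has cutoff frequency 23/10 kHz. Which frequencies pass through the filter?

A high-pass filter passes all frequencies above the cutoff frequency 23/10 kHz and attenuates lower frequencies.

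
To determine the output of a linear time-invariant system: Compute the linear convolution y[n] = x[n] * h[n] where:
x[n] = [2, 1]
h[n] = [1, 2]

y[n] = sum_k x[k]*h[n-k]. Output length = len(x) + len(h) - 1 = 2 + 2 - 1 = 3.
y[0] = 2*1 = 2
y[1] = 1*1 + 2*2 = 5
y[2] = 1*2 = 2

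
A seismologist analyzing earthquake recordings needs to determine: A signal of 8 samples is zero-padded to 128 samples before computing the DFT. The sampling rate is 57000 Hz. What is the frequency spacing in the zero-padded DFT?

Original DFT: N = 8, resolution = f_s/N = 57000/8 = 7125 Hz
Zero-padded DFT: N = 128, resolution = f_s/N = 57000/128 = 7125/16 Hz
Zero-padding interpolates the spectrum (finer frequency grid)
but does NOT improve the true spectral resolution (ability to resolve close frequencies).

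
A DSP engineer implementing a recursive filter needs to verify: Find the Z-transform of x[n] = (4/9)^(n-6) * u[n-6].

Time-shifting property: if X(z) = Z{x[n]}, then Z{x[n-d]} = z^(-d) * X(z)
X(z) = z/(z - 4/9) for x[n] = (4/9)^n * u[n]
Z{x[n-6]} = z^(-6) * z/(z - 4/9) = z^(-5)/(z - 4/9)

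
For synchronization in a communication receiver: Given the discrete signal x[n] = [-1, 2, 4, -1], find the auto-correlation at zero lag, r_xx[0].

The auto-correlation at zero lag r_xx[0] equals the signal energy.
r_xx[0] = sum of x[n]^2 = (-1)^2 + 2^2 + 4^2 + (-1)^2
= 1 + 4 + 16 + 1 = 22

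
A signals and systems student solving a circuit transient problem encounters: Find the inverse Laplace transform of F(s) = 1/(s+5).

Standard pair: k/(s+a) <-> k*e^(-at)*u(t)
With k=1, a=5: f(t) = e^(-5t)*u(t)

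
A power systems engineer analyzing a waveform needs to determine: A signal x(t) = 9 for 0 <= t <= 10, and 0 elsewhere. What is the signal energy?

Energy = integral of |x(t)|^2 dt over the signal duration
= 9^2 * 10 = 81 * 10 = 810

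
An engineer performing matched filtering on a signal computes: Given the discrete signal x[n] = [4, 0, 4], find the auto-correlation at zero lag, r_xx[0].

The auto-correlation at zero lag r_xx[0] equals the signal energy.
r_xx[0] = sum of x[n]^2 = 4^2 + 0^2 + 4^2
= 16 + 0 + 16 = 32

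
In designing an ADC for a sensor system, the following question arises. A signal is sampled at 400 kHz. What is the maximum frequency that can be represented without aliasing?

The maximum frequency that can be represented without aliasing
is the Nyquist frequency: f_max = f_s / 2 = 400 kHz / 2 = 200 kHz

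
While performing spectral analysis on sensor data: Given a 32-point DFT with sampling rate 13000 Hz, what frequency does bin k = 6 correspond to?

The frequency of DFT bin k is: f_k = k * f_s / N
f_6 = 6 * 13000 / 32 = 4875/2 Hz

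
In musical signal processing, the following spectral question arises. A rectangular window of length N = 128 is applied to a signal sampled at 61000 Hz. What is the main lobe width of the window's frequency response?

For a rectangular window of length N,
the main lobe width in frequency is 2*f_s/N.
= 2*61000/128 = 7625/8 Hz
This determines the minimum frequency separation for resolving two sinusoids.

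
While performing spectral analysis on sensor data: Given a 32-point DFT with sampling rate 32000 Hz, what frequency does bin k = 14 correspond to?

The frequency of DFT bin k is: f_k = k * f_s / N
f_14 = 14 * 32000 / 32 = 14000 Hz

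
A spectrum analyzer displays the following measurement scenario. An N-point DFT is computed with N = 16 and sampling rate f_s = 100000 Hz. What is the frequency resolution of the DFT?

DFT frequency resolution = f_s / N
= 100000 / 16 = 6250 Hz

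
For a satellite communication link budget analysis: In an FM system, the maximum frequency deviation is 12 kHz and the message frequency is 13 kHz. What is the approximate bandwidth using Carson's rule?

Carson's rule: BW = 2*(delta_f + f_m)
= 2*(12 + 13) kHz = 50 kHz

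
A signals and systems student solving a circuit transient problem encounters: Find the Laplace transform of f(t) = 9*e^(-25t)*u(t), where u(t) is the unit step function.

Standard Laplace transform pair:
e^(-at)*u(t) <-> 1/(s+a)
With a = 25: L{9*e^(-25t)*u(t)} = 9/(s+25), ROC: Re(s) > -25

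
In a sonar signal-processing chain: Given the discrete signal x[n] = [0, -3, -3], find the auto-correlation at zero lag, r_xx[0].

The auto-correlation at zero lag r_xx[0] equals the signal energy.
r_xx[0] = sum of x[n]^2 = 0^2 + (-3)^2 + (-3)^2
= 0 + 9 + 9 = 18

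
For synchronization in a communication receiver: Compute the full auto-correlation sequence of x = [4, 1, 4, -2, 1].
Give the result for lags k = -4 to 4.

r_xx[k] = sum_m x[m]*x[m+k], indexed from 0, for k = -4 to 4:
  r_xx[-4] = x[4]*x[0] = 4
  r_xx[-3] = x[3]*x[0] + x[4]*x[1] = -7
  r_xx[-2] = x[2]*x[0] + x[3]*x[1] + x[4]*x[2] = 18
  r_xx[-1] = x[1]*x[0] + x[2]*x[1] + x[3]*x[2] + x[4]*x[3] = -2
  r_xx[0] = x[0]*x[0] + x[1]*x[1] + x[2]*x[2] + x[3]*x[3] + x[4]*x[4] = 38
  r_xx[1] = x[0]*x[1] + x[1]*x[2] + x[2]*x[3] + x[3]*x[4] = -2
  r_xx[2] = x[0]*x[2] + x[1]*x[3] + x[2]*x[4] = 18
  r_xx[3] = x[0]*x[3] + x[1]*x[4] = -7
  r_xx[4] = x[0]*x[4] = 4
r_xx = [4, -7, 18, -2, 38, -2, 18, -7, 4]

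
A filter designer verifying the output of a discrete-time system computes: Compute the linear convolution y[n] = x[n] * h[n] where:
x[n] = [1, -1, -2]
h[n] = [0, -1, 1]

y[n] = sum_k x[k]*h[n-k]. Output length = len(x) + len(h) - 1 = 3 + 3 - 1 = 5.
y[0] = 1*0 = 0
y[1] = -1*0 + 1*-1 = -1
y[2] = -2*0 + -1*-1 + 1*1 = 2
y[3] = -2*-1 + -1*1 = 1
y[4] = -2*1 = -2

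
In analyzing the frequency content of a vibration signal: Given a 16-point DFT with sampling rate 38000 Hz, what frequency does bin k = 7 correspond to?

The frequency of DFT bin k is: f_k = k * f_s / N
f_7 = 7 * 38000 / 16 = 16625 Hz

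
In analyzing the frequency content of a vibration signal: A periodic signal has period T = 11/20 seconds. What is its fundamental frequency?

The fundamental frequency is the reciprocal of the period.
f = 1/T = 1/(11/20) = 20/11 Hz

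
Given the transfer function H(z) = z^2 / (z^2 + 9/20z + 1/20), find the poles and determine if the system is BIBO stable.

Poles are roots of the denominator: z^2 + 9/20z + 1/20 = 0.
Quadratic formula: z = [-(9/20) +/- sqrt((9/20)^2 - 4*(1/20))] / 2
Discriminant = 81/400 - 1/5 = 1/400; sqrt = 1/20.
z = (-9/20 +/- 1/20) / 2 => z = -1/5 or z = -1/4.
|p1| = 1/4, |p2| = 1/5.
For BIBO stability, all poles must lie inside the unit circle (|p| < 1).
System is STABLE since both |p| < 1.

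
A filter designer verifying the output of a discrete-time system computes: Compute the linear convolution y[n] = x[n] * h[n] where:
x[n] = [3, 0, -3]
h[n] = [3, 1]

y[n] = sum_k x[k]*h[n-k]. Output length = len(x) + len(h) - 1 = 3 + 2 - 1 = 4.
y[0] = 3*3 = 9
y[1] = 0*3 + 3*1 = 3
y[2] = -3*3 + 0*1 = -9
y[3] = -3*1 = -3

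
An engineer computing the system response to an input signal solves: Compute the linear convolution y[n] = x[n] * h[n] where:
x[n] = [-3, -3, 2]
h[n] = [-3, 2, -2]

y[n] = sum_k x[k]*h[n-k]. Output length = len(x) + len(h) - 1 = 3 + 3 - 1 = 5.
y[0] = -3*-3 = 9
y[1] = -3*-3 + -3*2 = 3
y[2] = 2*-3 + -3*2 + -3*-2 = -6
y[3] = 2*2 + -3*-2 = 10
y[4] = 2*-2 = -4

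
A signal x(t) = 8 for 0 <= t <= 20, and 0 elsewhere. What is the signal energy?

Energy = integral of |x(t)|^2 dt over the signal duration
= 8^2 * 20 = 64 * 20 = 1280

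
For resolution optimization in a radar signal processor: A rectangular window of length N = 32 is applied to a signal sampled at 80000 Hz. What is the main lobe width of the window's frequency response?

For a rectangular window of length N,
the main lobe width in frequency is 2*f_s/N.
= 2*80000/32 = 5000 Hz
This determines the minimum frequency separation for resolving two sinusoids.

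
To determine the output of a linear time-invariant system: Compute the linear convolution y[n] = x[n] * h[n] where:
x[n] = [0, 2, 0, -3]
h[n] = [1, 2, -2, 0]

y[n] = sum_k x[k]*h[n-k]. Output length = len(x) + len(h) - 1 = 4 + 4 - 1 = 7.
y[0] = 0*1 = 0
y[1] = 2*1 + 0*2 = 2
y[2] = 0*1 + 2*2 + 0*-2 = 4
y[3] = -3*1 + 0*2 + 2*-2 + 0*0 = -7
y[4] = -3*2 + 0*-2 + 2*0 = -6
y[5] = -3*-2 + 0*0 = 6
y[6] = -3*0 = 0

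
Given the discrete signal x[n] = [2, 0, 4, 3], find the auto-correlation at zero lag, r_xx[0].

The auto-correlation at zero lag r_xx[0] equals the signal energy.
r_xx[0] = sum of x[n]^2 = 2^2 + 0^2 + 4^2 + 3^2
= 4 + 0 + 16 + 9 = 29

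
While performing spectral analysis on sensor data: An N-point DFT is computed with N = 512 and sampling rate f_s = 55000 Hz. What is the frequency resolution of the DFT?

DFT frequency resolution = f_s / N
= 55000 / 512 = 6875/64 Hz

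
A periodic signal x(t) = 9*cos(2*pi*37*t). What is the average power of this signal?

Average power of A*cos(wt) is A^2/2.
P = 9^2 / 2 = 81/2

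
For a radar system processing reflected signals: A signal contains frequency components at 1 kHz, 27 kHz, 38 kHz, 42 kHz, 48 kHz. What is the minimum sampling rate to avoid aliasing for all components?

The highest frequency component is f_max = 48 kHz.
Nyquist rate = 2 * f_max = 2 * 48 kHz = 96 kHz.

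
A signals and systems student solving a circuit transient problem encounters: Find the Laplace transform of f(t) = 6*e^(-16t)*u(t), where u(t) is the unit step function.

Standard Laplace transform pair:
e^(-at)*u(t) <-> 1/(s+a)
With a = 16: L{6*e^(-16t)*u(t)} = 6/(s+16), ROC: Re(s) > -16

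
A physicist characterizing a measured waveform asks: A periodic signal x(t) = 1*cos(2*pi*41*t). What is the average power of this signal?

Average power of A*cos(wt) is A^2/2.
P = 1^2 / 2 = 1/2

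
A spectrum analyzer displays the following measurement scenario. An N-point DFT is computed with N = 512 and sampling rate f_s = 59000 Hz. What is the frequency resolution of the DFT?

DFT frequency resolution = f_s / N
= 59000 / 512 = 7375/64 Hz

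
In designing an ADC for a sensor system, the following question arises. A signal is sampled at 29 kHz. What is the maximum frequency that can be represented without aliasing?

The maximum frequency that can be represented without aliasing
is the Nyquist frequency: f_max = f_s / 2 = 29 kHz / 2 = 29/2 kHz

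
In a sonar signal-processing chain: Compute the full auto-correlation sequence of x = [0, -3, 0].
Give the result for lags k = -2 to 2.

r_xx[k] = sum_m x[m]*x[m+k], indexed from 0, for k = -2 to 2:
  r_xx[-2] = x[2]*x[0] = 0
  r_xx[-1] = x[1]*x[0] + x[2]*x[1] = 0
  r_xx[0] = x[0]*x[0] + x[1]*x[1] + x[2]*x[2] = 9
  r_xx[1] = x[0]*x[1] + x[1]*x[2] = 0
  r_xx[2] = x[0]*x[2] = 0
r_xx = [0, 0, 9, 0, 0]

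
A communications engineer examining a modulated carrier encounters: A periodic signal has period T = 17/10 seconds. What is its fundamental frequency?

The fundamental frequency is the reciprocal of the period.
f = 1/T = 1/(17/10) = 10/17 Hz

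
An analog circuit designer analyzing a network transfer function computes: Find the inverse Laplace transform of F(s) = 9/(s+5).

Standard pair: k/(s+a) <-> k*e^(-at)*u(t)
With k=9, a=5: f(t) = 9*e^(-5t)*u(t)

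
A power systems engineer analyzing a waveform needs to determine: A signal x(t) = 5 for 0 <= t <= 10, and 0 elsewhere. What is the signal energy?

Energy = integral of |x(t)|^2 dt over the signal duration
= 5^2 * 10 = 25 * 10 = 250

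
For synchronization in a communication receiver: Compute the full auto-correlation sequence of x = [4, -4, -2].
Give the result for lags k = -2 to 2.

r_xx[k] = sum_m x[m]*x[m+k], indexed from 0, for k = -2 to 2:
  r_xx[-2] = x[2]*x[0] = -8
  r_xx[-1] = x[1]*x[0] + x[2]*x[1] = -8
  r_xx[0] = x[0]*x[0] + x[1]*x[1] + x[2]*x[2] = 36
  r_xx[1] = x[0]*x[1] + x[1]*x[2] = -8
  r_xx[2] = x[0]*x[2] = -8
r_xx = [-8, -8, 36, -8, -8]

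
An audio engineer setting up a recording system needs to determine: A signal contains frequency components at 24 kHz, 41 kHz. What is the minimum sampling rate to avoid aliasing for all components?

The highest frequency component is f_max = 41 kHz.
Nyquist rate = 2 * f_max = 2 * 41 kHz = 82 kHz.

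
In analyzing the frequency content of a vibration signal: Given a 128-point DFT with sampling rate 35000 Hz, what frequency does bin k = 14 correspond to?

The frequency of DFT bin k is: f_k = k * f_s / N
f_14 = 14 * 35000 / 128 = 30625/8 Hz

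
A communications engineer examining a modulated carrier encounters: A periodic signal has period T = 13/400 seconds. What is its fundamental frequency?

The fundamental frequency is the reciprocal of the period.
f = 1/T = 1/(13/400) = 400/13 Hz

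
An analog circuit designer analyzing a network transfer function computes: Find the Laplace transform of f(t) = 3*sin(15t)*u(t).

Standard pair: sin(wt)*u(t) <-> w/(s^2+w^2)
With w = 15: L{3*sin(15t)*u(t)} = 45/(s^2+225)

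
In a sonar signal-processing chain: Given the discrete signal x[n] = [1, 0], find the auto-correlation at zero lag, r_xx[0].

The auto-correlation at zero lag r_xx[0] equals the signal energy.
r_xx[0] = sum of x[n]^2 = 1^2 + 0^2
= 1 + 0 = 1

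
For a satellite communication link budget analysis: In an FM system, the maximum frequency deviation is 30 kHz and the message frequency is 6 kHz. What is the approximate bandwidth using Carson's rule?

Carson's rule: BW = 2*(delta_f + f_m)
= 2*(30 + 6) kHz = 72 kHz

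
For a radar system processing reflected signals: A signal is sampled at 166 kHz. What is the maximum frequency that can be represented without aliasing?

The maximum frequency that can be represented without aliasing
is the Nyquist frequency: f_max = f_s / 2 = 166 kHz / 2 = 83 kHz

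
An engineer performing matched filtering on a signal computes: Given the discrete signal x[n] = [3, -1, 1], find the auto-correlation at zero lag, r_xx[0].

The auto-correlation at zero lag r_xx[0] equals the signal energy.
r_xx[0] = sum of x[n]^2 = 3^2 + (-1)^2 + 1^2
= 9 + 1 + 1 = 11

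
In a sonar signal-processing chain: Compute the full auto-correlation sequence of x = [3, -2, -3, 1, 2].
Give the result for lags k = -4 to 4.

r_xx[k] = sum_m x[m]*x[m+k], indexed from 0, for k = -4 to 4:
  r_xx[-4] = x[4]*x[0] = 6
  r_xx[-3] = x[3]*x[0] + x[4]*x[1] = -1
  r_xx[-2] = x[2]*x[0] + x[3]*x[1] + x[4]*x[2] = -17
  r_xx[-1] = x[1]*x[0] + x[2]*x[1] + x[3]*x[2] + x[4]*x[3] = -1
  r_xx[0] = x[0]*x[0] + x[1]*x[1] + x[2]*x[2] + x[3]*x[3] + x[4]*x[4] = 27
  r_xx[1] = x[0]*x[1] + x[1]*x[2] + x[2]*x[3] + x[3]*x[4] = -1
  r_xx[2] = x[0]*x[2] + x[1]*x[3] + x[2]*x[4] = -17
  r_xx[3] = x[0]*x[3] + x[1]*x[4] = -1
  r_xx[4] = x[0]*x[4] = 6
r_xx = [6, -1, -17, -1, 27, -1, -17, -1, 6]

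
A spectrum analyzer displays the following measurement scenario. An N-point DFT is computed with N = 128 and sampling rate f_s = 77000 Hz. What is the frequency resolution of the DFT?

DFT frequency resolution = f_s / N
= 77000 / 128 = 9625/16 Hz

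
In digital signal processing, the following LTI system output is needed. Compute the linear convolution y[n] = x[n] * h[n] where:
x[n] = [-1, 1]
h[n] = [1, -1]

y[n] = sum_k x[k]*h[n-k]. Output length = len(x) + len(h) - 1 = 2 + 2 - 1 = 3.
y[0] = -1*1 = -1
y[1] = 1*1 + -1*-1 = 2
y[2] = 1*-1 = -1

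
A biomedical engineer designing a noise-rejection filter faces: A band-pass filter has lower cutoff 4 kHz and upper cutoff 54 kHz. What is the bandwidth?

Bandwidth = f_high - f_low
= 54 kHz - 4 kHz = 50 kHz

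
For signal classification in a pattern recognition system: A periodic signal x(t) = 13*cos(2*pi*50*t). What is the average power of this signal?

Average power of A*cos(wt) is A^2/2.
P = 13^2 / 2 = 169/2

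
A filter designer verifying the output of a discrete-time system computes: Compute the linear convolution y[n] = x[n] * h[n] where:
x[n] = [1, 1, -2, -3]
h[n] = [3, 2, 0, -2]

y[n] = sum_k x[k]*h[n-k]. Output length = len(x) + len(h) - 1 = 4 + 4 - 1 = 7.
y[0] = 1*3 = 3
y[1] = 1*3 + 1*2 = 5
y[2] = -2*3 + 1*2 + 1*0 = -4
y[3] = -3*3 + -2*2 + 1*0 + 1*-2 = -15
y[4] = -3*2 + -2*0 + 1*-2 = -8
y[5] = -3*0 + -2*-2 = 4
y[6] = -3*-2 = 6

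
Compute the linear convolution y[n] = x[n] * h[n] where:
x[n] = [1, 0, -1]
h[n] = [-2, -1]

y[n] = sum_k x[k]*h[n-k]. Output length = len(x) + len(h) - 1 = 3 + 2 - 1 = 4.
y[0] = 1*-2 = -2
y[1] = 0*-2 + 1*-1 = -1
y[2] = -1*-2 + 0*-1 = 2
y[3] = -1*-1 = 1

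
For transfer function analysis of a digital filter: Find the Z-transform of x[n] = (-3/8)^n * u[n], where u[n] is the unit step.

The Z-transform of a^n * u[n] is z/(z-a) for |z| > |a|.
Here a = -3/8, so X(z) = z/(z - (-3/8)) = 8z/(8z + 3)
ROC: |z| > 3/8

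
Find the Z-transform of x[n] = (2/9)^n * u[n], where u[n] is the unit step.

The Z-transform of a^n * u[n] is z/(z-a) for |z| > |a|.
Here a = 2/9, so X(z) = z/(z - (2/9)) = 9z/(9z - 2)
ROC: |z| > 2/9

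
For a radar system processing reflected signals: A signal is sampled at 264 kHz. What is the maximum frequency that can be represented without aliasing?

The maximum frequency that can be represented without aliasing
is the Nyquist frequency: f_max = f_s / 2 = 264 kHz / 2 = 132 kHz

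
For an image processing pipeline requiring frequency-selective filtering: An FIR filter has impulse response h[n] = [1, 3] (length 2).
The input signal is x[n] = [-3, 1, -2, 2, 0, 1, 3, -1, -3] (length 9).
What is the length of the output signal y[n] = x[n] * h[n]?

For linear convolution, the output length is:
len(y) = len(x) + len(h) - 1 = 9 + 2 - 1 = 10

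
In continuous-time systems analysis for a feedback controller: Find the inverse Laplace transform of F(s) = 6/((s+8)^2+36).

Standard pair: w/((s+a)^2+w^2) <-> e^(-at)*sin(wt)*u(t)
With a=8, w=6: f(t) = e^(-8t)*sin(6t)*u(t)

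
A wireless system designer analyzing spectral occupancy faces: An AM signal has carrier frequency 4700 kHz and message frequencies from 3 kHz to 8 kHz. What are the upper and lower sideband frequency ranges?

Upper sideband (USB) = fc + [fm_low, fm_high] = 4700 + [3, 8] = [4703, 4708] kHz
Lower sideband (LSB) = fc - [fm_high, fm_low] = 4700 - [8, 3] = [4692, 4697] kHz
Total occupied spectrum: 4692 kHz to 4708 kHz (plus carrier at 4700 kHz)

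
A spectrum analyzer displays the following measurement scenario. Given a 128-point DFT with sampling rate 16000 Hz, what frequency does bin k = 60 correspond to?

The frequency of DFT bin k is: f_k = k * f_s / N
f_60 = 60 * 16000 / 128 = 7500 Hz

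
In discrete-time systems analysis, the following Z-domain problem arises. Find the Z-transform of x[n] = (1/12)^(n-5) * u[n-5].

Time-shifting property: if X(z) = Z{x[n]}, then Z{x[n-d]} = z^(-d) * X(z)
X(z) = z/(z - 1/12) for x[n] = (1/12)^n * u[n]
Z{x[n-5]} = z^(-5) * z/(z - 1/12) = z^(-4)/(z - 1/12)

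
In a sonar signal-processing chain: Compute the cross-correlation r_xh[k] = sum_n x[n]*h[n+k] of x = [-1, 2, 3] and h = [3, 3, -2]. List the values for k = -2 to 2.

Both sequences indexed from 0 and zero outside their support.
Lags with overlap: k = -2 to 2.
  r_xh[-2] = x[2]*h[0] = 9
  r_xh[-1] = x[1]*h[0] + x[2]*h[1] = 15
  r_xh[0] = x[0]*h[0] + x[1]*h[1] + x[2]*h[2] = -3
  r_xh[1] = x[0]*h[1] + x[1]*h[2] = -7
  r_xh[2] = x[0]*h[2] = 2
r_xh = [9, 15, -3, -7, 2] (for k = -2, ..., 2)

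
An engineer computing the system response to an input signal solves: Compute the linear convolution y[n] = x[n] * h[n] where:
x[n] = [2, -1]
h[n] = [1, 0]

y[n] = sum_k x[k]*h[n-k]. Output length = len(x) + len(h) - 1 = 2 + 2 - 1 = 3.
y[0] = 2*1 = 2
y[1] = -1*1 + 2*0 = -1
y[2] = -1*0 = 0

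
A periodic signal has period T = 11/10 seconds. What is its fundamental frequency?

The fundamental frequency is the reciprocal of the period.
f = 1/T = 1/(11/10) = 10/11 Hz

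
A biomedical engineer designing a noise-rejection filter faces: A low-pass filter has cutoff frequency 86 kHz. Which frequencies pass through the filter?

A low-pass filter passes all frequencies below the cutoff frequency 86 kHz and attenuates higher frequencies.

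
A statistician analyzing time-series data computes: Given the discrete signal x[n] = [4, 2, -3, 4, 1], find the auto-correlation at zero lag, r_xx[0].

The auto-correlation at zero lag r_xx[0] equals the signal energy.
r_xx[0] = sum of x[n]^2 = 4^2 + 2^2 + (-3)^2 + 4^2 + 1^2
= 16 + 4 + 9 + 16 + 1 = 46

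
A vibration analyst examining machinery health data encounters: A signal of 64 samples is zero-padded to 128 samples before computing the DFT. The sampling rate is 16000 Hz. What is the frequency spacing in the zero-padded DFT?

Original DFT: N = 64, resolution = f_s/N = 16000/64 = 250 Hz
Zero-padded DFT: N = 128, resolution = f_s/N = 16000/128 = 125 Hz
Zero-padding interpolates the spectrum (finer frequency grid)
but does NOT improve the true spectral resolution (ability to resolve close frequencies).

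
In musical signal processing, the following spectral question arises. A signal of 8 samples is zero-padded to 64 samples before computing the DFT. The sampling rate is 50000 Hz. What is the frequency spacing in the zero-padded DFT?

Original DFT: N = 8, resolution = f_s/N = 50000/8 = 6250 Hz
Zero-padded DFT: N = 64, resolution = f_s/N = 50000/64 = 3125/4 Hz
Zero-padding interpolates the spectrum (finer frequency grid)
but does NOT improve the true spectral resolution (ability to resolve close frequencies).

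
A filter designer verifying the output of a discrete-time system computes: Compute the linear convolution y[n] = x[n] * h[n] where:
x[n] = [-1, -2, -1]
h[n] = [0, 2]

y[n] = sum_k x[k]*h[n-k]. Output length = len(x) + len(h) - 1 = 3 + 2 - 1 = 4.
y[0] = -1*0 = 0
y[1] = -2*0 + -1*2 = -2
y[2] = -1*0 + -2*2 = -4
y[3] = -1*2 = -2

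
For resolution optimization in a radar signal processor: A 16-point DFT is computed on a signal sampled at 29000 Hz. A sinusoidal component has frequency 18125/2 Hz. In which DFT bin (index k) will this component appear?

DFT frequency resolution = f_s/N = 29000/16 = 3625/2 Hz
Bin index k = f_signal / resolution = 18125/2 / 3625/2 = 5
The signal frequency 18125/2 Hz falls in DFT bin k = 5.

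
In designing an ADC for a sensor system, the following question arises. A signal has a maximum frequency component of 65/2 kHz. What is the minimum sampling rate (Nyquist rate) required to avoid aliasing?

By the Nyquist-Shannon sampling theorem,
the minimum sampling rate (Nyquist rate) must be at least 2 * f_max.
Nyquist rate = 2 * 65/2 kHz = 65 kHz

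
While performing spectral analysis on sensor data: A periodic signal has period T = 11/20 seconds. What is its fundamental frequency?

The fundamental frequency is the reciprocal of the period.
f = 1/T = 1/(11/20) = 20/11 Hz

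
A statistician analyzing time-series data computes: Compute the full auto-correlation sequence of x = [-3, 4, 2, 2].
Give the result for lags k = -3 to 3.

r_xx[k] = sum_m x[m]*x[m+k], indexed from 0, for k = -3 to 3:
  r_xx[-3] = x[3]*x[0] = -6
  r_xx[-2] = x[2]*x[0] + x[3]*x[1] = 2
  r_xx[-1] = x[1]*x[0] + x[2]*x[1] + x[3]*x[2] = 0
  r_xx[0] = x[0]*x[0] + x[1]*x[1] + x[2]*x[2] + x[3]*x[3] = 33
  r_xx[1] = x[0]*x[1] + x[1]*x[2] + x[2]*x[3] = 0
  r_xx[2] = x[0]*x[2] + x[1]*x[3] = 2
  r_xx[3] = x[0]*x[3] = -6
r_xx = [-6, 2, 0, 33, 0, 2, -6]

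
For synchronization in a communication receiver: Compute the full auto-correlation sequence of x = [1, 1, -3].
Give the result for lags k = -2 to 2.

r_xx[k] = sum_m x[m]*x[m+k], indexed from 0, for k = -2 to 2:
  r_xx[-2] = x[2]*x[0] = -3
  r_xx[-1] = x[1]*x[0] + x[2]*x[1] = -2
  r_xx[0] = x[0]*x[0] + x[1]*x[1] + x[2]*x[2] = 11
  r_xx[1] = x[0]*x[1] + x[1]*x[2] = -2
  r_xx[2] = x[0]*x[2] = -3
r_xx = [-3, -2, 11, -2, -3]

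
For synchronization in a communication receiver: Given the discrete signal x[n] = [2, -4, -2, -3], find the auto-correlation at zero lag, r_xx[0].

The auto-correlation at zero lag r_xx[0] equals the signal energy.
r_xx[0] = sum of x[n]^2 = 2^2 + (-4)^2 + (-2)^2 + (-3)^2
= 4 + 16 + 4 + 9 = 33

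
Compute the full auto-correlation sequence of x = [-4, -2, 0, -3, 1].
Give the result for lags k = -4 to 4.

r_xx[k] = sum_m x[m]*x[m+k], indexed from 0, for k = -4 to 4:
  r_xx[-4] = x[4]*x[0] = -4
  r_xx[-3] = x[3]*x[0] + x[4]*x[1] = 10
  r_xx[-2] = x[2]*x[0] + x[3]*x[1] + x[4]*x[2] = 6
  r_xx[-1] = x[1]*x[0] + x[2]*x[1] + x[3]*x[2] + x[4]*x[3] = 5
  r_xx[0] = x[0]*x[0] + x[1]*x[1] + x[2]*x[2] + x[3]*x[3] + x[4]*x[4] = 30
  r_xx[1] = x[0]*x[1] + x[1]*x[2] + x[2]*x[3] + x[3]*x[4] = 5
  r_xx[2] = x[0]*x[2] + x[1]*x[3] + x[2]*x[4] = 6
  r_xx[3] = x[0]*x[3] + x[1]*x[4] = 10
  r_xx[4] = x[0]*x[4] = -4
r_xx = [-4, 10, 6, 5, 30, 5, 6, 10, -4]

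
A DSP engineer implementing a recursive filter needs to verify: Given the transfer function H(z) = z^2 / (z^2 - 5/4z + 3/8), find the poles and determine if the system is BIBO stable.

Poles are roots of the denominator: z^2 - 5/4z + 3/8 = 0.
Quadratic formula: z = [-(-5/4) +/- sqrt((-5/4)^2 - 4*(3/8))] / 2
Discriminant = 25/16 - 3/2 = 1/16; sqrt = 1/4.
z = (5/4 +/- 1/4) / 2 => z = 3/4 or z = 1/2.
|p1| = 1/2, |p2| = 3/4.
For BIBO stability, all poles must lie inside the unit circle (|p| < 1).
System is STABLE since both |p| < 1.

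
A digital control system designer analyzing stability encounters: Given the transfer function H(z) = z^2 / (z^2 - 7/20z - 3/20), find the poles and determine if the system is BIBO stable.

Poles are roots of the denominator: z^2 - 7/20z - 3/20 = 0.
Quadratic formula: z = [-(-7/20) +/- sqrt((-7/20)^2 - 4*(-3/20))] / 2
Discriminant = 49/400 + 3/5 = 289/400; sqrt = 17/20.
z = (7/20 +/- 17/20) / 2 => z = 3/5 or z = -1/4.
|p1| = 1/4, |p2| = 3/5.
For BIBO stability, all poles must lie inside the unit circle (|p| < 1).
System is STABLE since both |p| < 1.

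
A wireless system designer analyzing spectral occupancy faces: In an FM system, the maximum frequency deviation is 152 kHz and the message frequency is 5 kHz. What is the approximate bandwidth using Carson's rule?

Carson's rule: BW = 2*(delta_f + f_m)
= 2*(152 + 5) kHz = 314 kHz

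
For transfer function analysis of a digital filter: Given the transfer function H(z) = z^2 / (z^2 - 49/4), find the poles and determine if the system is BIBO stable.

Poles are roots of the denominator: z^2 - 49/4 = 0.
Quadratic formula: z = [-(0) +/- sqrt((0)^2 - 4*(-49/4))] / 2
Discriminant = 0 + 49 = 49; sqrt = 7.
z = (0 +/- 7) / 2 => z = 7/2 or z = -7/2.
|p1| = 7/2, |p2| = 7/2.
For BIBO stability, all poles must lie inside the unit circle (|p| < 1).
System is UNSTABLE since at least one |p| >= 1.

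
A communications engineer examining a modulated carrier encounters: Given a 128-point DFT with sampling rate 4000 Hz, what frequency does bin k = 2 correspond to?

The frequency of DFT bin k is: f_k = k * f_s / N
f_2 = 2 * 4000 / 128 = 125/2 Hz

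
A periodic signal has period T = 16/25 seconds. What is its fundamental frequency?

The fundamental frequency is the reciprocal of the period.
f = 1/T = 1/(16/25) = 25/16 Hz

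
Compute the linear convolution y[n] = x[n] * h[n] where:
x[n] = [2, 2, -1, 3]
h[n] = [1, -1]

y[n] = sum_k x[k]*h[n-k]. Output length = len(x) + len(h) - 1 = 4 + 2 - 1 = 5.
y[0] = 2*1 = 2
y[1] = 2*1 + 2*-1 = 0
y[2] = -1*1 + 2*-1 = -3
y[3] = 3*1 + -1*-1 = 4
y[4] = 3*-1 = -3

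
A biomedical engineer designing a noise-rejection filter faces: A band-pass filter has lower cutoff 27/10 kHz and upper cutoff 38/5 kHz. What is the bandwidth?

Bandwidth = f_high - f_low
= 38/5 kHz - 27/10 kHz = 49/10 kHz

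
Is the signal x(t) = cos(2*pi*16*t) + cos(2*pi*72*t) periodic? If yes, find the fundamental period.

f1 = 16 Hz, f2 = 72 Hz
Period T1 = 1/16, T2 = 1/72
Ratio T1/T2 = 72/16, which is rational.
The signal is periodic with fundamental period T = 1/GCD(16,72) = 1/8 s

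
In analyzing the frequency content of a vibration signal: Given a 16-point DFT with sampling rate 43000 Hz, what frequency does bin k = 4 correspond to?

The frequency of DFT bin k is: f_k = k * f_s / N
f_4 = 4 * 43000 / 16 = 10750 Hz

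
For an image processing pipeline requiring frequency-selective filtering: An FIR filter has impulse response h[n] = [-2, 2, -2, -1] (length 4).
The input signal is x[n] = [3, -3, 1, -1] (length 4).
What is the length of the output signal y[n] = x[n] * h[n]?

For linear convolution, the output length is:
len(y) = len(x) + len(h) - 1 = 4 + 4 - 1 = 7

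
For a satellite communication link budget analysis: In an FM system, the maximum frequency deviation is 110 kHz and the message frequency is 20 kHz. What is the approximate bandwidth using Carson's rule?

Carson's rule: BW = 2*(delta_f + f_m)
= 2*(110 + 20) kHz = 260 kHz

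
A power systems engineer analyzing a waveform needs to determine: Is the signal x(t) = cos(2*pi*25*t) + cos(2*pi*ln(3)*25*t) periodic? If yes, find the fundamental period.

f1 = 25 Hz, f2 = 25*ln(3) Hz
Ratio f2/f1 = ln(3), which is irrational.
Since the frequency ratio is irrational, no common period exists.
The signal is not periodic.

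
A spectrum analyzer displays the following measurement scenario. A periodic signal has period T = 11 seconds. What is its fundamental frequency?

The fundamental frequency is the reciprocal of the period.
f = 1/T = 1/(11) = 1/11 Hz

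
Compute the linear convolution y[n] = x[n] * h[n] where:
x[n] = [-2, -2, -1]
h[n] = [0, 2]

y[n] = sum_k x[k]*h[n-k]. Output length = len(x) + len(h) - 1 = 3 + 2 - 1 = 4.
y[0] = -2*0 = 0
y[1] = -2*0 + -2*2 = -4
y[2] = -1*0 + -2*2 = -4
y[3] = -1*2 = -2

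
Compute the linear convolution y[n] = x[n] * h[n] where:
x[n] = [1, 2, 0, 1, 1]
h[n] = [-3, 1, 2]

y[n] = sum_k x[k]*h[n-k]. Output length = len(x) + len(h) - 1 = 5 + 3 - 1 = 7.
y[0] = 1*-3 = -3
y[1] = 2*-3 + 1*1 = -5
y[2] = 0*-3 + 2*1 + 1*2 = 4
y[3] = 1*-3 + 0*1 + 2*2 = 1
y[4] = 1*-3 + 1*1 + 0*2 = -2
y[5] = 1*1 + 1*2 = 3
y[6] = 1*2 = 2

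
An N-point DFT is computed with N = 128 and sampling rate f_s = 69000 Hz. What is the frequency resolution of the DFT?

DFT frequency resolution = f_s / N
= 69000 / 128 = 8625/16 Hz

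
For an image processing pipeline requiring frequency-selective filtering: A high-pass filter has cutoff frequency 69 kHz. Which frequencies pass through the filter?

A high-pass filter passes all frequencies above the cutoff frequency 69 kHz and attenuates lower frequencies.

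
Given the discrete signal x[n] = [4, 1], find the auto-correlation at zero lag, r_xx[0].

The auto-correlation at zero lag r_xx[0] equals the signal energy.
r_xx[0] = sum of x[n]^2 = 4^2 + 1^2
= 16 + 1 = 17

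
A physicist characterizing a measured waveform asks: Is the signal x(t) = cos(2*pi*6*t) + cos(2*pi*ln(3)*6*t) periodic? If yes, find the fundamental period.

f1 = 6 Hz, f2 = 6*ln(3) Hz
Ratio f2/f1 = ln(3), which is irrational.
Since the frequency ratio is irrational, no common period exists.
The signal is not periodic.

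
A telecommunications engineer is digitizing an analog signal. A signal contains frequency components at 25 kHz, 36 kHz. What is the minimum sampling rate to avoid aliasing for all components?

The highest frequency component is f_max = 36 kHz.
Nyquist rate = 2 * f_max = 2 * 36 kHz = 72 kHz.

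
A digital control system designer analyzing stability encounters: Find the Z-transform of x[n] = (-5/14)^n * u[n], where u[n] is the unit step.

The Z-transform of a^n * u[n] is z/(z-a) for |z| > |a|.
Here a = -5/14, so X(z) = z/(z - (-5/14)) = 14z/(14z + 5)
ROC: |z| > 5/14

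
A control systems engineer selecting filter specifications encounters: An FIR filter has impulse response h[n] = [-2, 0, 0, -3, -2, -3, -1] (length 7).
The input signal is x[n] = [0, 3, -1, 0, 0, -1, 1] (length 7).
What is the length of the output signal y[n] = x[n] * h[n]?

For linear convolution, the output length is:
len(y) = len(x) + len(h) - 1 = 7 + 7 - 1 = 13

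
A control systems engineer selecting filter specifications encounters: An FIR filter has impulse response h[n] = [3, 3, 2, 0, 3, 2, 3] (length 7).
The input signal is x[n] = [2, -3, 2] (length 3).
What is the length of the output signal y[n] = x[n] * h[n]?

For linear convolution, the output length is:
len(y) = len(x) + len(h) - 1 = 3 + 7 - 1 = 9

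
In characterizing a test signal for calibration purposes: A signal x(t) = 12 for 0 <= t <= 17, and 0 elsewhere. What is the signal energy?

Energy = integral of |x(t)|^2 dt over the signal duration
= 12^2 * 17 = 144 * 17 = 2448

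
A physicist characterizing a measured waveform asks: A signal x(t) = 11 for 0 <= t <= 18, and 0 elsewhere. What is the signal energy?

Energy = integral of |x(t)|^2 dt over the signal duration
= 11^2 * 18 = 121 * 18 = 2178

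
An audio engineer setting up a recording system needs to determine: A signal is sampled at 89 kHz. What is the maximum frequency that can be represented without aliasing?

The maximum frequency that can be represented without aliasing
is the Nyquist frequency: f_max = f_s / 2 = 89 kHz / 2 = 89/2 kHz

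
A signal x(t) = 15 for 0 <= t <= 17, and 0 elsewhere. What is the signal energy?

Energy = integral of |x(t)|^2 dt over the signal duration
= 15^2 * 17 = 225 * 17 = 3825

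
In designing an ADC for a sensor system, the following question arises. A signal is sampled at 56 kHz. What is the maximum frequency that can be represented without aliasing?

The maximum frequency that can be represented without aliasing
is the Nyquist frequency: f_max = f_s / 2 = 56 kHz / 2 = 28 kHz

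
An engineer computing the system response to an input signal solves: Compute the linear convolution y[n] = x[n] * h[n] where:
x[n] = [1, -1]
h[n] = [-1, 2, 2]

y[n] = sum_k x[k]*h[n-k]. Output length = len(x) + len(h) - 1 = 2 + 3 - 1 = 4.
y[0] = 1*-1 = -1
y[1] = -1*-1 + 1*2 = 3
y[2] = -1*2 + 1*2 = 0
y[3] = -1*2 = -2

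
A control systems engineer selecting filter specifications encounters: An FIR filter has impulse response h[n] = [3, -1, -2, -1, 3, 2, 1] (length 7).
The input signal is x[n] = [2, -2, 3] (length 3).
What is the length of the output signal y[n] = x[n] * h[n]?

For linear convolution, the output length is:
len(y) = len(x) + len(h) - 1 = 3 + 7 - 1 = 9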